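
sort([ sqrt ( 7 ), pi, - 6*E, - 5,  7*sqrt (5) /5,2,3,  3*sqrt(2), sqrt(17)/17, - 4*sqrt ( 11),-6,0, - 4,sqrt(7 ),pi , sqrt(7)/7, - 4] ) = [ - 6*E, -4 * sqrt(11), - 6,-5, - 4,-4,0,sqrt(17)/17,sqrt(7)/7,2,sqrt(7 ),sqrt( 7 ),3, 7*sqrt( 5) /5,pi, pi,3*sqrt( 2)]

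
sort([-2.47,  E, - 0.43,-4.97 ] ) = [ - 4.97,- 2.47,  -  0.43 , E ]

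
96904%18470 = 4554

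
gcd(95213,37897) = 1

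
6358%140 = 58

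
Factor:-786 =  - 2^1*3^1*131^1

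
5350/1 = 5350  =  5350.00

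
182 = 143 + 39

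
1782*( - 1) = -1782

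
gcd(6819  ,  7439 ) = 1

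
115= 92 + 23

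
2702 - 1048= 1654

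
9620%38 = 6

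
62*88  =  5456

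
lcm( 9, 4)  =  36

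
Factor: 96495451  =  13^2 *17^1*33587^1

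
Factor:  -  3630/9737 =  - 2^1 * 3^1*5^1* 7^( - 1)*11^2*13^( - 1)  *  107^(-1) 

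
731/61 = 731/61 = 11.98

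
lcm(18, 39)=234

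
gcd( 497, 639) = 71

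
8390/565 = 1678/113= 14.85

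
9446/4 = 4723/2 = 2361.50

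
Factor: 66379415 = 5^1*13275883^1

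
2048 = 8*256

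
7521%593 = 405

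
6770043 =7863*861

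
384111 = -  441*( -871) 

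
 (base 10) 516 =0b1000000100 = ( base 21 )13c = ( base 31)gk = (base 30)h6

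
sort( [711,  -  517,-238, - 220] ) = [ - 517, - 238  ,  -  220 , 711]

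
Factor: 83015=5^1*16603^1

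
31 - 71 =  - 40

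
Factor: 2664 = 2^3*3^2 * 37^1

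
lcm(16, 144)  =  144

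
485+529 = 1014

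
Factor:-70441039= - 617^1*114167^1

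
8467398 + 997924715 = 1006392113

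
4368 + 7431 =11799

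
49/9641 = 49/9641=0.01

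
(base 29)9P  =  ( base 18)fg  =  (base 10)286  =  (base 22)D0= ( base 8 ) 436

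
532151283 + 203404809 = 735556092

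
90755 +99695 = 190450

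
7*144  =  1008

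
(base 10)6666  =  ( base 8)15012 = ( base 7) 25302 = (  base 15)1E96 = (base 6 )50510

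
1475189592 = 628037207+847152385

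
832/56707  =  832/56707= 0.01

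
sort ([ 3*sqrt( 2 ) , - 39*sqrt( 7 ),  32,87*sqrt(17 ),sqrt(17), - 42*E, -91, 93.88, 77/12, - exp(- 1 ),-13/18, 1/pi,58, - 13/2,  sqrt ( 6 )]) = [ - 42 * E, -39* sqrt( 7 ), - 91, - 13/2, - 13/18,-exp(-1 ),1/pi, sqrt ( 6),  sqrt ( 17 ), 3*sqrt(2), 77/12, 32,58, 93.88,87*sqrt(17 )] 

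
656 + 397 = 1053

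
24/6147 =8/2049 = 0.00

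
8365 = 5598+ 2767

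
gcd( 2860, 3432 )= 572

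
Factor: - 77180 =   -  2^2 * 5^1*17^1*227^1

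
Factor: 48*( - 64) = - 3072 = - 2^10  *3^1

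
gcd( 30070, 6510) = 310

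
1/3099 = 1/3099  =  0.00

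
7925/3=7925/3 = 2641.67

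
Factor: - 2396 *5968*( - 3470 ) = 2^7*5^1*347^1*373^1*599^1 = 49618668160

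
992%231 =68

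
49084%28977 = 20107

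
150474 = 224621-74147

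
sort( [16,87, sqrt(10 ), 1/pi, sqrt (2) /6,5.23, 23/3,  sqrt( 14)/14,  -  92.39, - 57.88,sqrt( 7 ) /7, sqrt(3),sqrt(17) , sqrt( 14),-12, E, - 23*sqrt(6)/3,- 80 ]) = [ - 92.39, - 80, - 57.88, - 23*sqrt( 6 )/3,-12, sqrt(2) /6, sqrt(14)/14, 1/pi,sqrt(7)/7,  sqrt(3 ), E , sqrt ( 10), sqrt(14),sqrt( 17) , 5.23,  23/3, 16,87 ] 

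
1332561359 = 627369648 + 705191711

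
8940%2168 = 268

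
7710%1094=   52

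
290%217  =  73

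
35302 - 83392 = -48090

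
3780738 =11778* 321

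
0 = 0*9714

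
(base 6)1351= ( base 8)543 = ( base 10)355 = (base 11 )2a3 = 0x163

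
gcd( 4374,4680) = 18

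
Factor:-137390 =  - 2^1*5^1 * 11^1*1249^1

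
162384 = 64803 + 97581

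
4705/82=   57 + 31/82 = 57.38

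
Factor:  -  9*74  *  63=- 2^1*3^4*7^1*37^1=-  41958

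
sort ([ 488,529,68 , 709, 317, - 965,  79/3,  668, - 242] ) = [-965, - 242,79/3, 68, 317,488,529,668 , 709] 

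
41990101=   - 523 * ( - 80287)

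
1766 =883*2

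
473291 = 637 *743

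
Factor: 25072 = 2^4 * 1567^1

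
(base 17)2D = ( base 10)47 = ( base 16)2f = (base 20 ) 27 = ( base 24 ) 1N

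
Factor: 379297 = 19^1*19963^1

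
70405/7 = 70405/7 = 10057.86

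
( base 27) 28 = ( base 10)62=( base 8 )76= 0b111110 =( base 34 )1s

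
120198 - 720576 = -600378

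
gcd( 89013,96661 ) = 1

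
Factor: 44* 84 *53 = 195888 = 2^4*3^1*7^1*11^1*53^1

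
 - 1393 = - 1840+447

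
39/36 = 1 +1/12 = 1.08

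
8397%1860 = 957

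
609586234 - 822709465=- 213123231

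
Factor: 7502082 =2^1*3^1*7^1*178621^1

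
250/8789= 250/8789=0.03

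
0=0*71684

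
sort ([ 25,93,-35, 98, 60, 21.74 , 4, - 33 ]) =[  -  35, - 33,4,21.74, 25, 60, 93, 98]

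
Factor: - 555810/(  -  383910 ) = 67^( - 1) * 97^1=97/67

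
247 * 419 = 103493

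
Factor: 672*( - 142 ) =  - 95424 = - 2^6* 3^1*7^1*71^1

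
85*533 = 45305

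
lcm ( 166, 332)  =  332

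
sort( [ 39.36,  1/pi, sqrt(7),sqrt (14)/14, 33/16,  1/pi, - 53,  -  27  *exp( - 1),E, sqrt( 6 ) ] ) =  [  -  53,-27*exp( -1), sqrt( 14)/14, 1/pi, 1/pi, 33/16,sqrt( 6),  sqrt( 7 ),E, 39.36 ]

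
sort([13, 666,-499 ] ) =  [ - 499, 13, 666]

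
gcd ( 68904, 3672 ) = 216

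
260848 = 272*959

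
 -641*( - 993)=636513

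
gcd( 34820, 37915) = 5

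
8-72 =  - 64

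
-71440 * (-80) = 5715200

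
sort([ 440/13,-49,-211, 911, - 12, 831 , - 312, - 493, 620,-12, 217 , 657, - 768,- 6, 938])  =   [-768 ,-493, - 312 ,-211, - 49 , - 12,- 12, - 6 , 440/13, 217,620, 657, 831, 911, 938]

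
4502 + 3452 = 7954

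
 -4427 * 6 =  - 26562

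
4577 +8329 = 12906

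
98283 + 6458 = 104741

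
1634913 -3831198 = - 2196285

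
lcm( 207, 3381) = 10143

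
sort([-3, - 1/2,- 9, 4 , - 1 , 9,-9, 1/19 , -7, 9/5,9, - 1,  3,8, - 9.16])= [ - 9.16, - 9 , - 9, - 7 , - 3, - 1 , - 1, - 1/2, 1/19,9/5, 3, 4, 8, 9, 9 ]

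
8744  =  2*4372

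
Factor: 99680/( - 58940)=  - 712/421 = -2^3*89^1*421^(-1 ) 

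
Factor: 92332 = 2^2 *41^1*563^1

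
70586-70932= - 346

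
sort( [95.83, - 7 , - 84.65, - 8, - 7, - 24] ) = [-84.65, - 24, - 8, - 7,-7, 95.83 ]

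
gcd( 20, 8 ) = 4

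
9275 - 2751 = 6524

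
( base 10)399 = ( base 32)cf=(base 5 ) 3044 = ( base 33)C3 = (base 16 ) 18f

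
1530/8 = 765/4 = 191.25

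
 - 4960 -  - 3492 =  - 1468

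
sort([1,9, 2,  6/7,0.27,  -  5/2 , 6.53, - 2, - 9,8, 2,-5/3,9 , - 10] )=[ - 10, - 9, -5/2,-2,  -  5/3 , 0.27, 6/7,1, 2, 2,  6.53, 8, 9, 9] 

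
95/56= 95/56 = 1.70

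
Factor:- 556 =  - 2^2 *139^1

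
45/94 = 45/94 = 0.48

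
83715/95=881 + 4/19 = 881.21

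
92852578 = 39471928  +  53380650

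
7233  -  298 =6935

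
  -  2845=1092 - 3937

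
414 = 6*69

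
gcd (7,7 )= 7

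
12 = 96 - 84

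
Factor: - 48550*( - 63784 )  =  2^4*5^2*7^1 * 17^1 * 67^1 * 971^1 = 3096713200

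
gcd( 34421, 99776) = 1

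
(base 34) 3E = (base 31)3N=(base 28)44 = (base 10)116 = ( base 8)164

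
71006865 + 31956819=102963684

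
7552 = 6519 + 1033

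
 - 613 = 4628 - 5241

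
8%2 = 0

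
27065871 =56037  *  483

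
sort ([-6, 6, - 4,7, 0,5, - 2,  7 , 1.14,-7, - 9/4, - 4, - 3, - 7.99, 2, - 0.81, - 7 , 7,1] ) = [ - 7.99,  -  7,-7, - 6,-4,  -  4, - 3,-9/4, - 2, - 0.81 , 0 , 1,1.14, 2,5,6, 7,7, 7 ]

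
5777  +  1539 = 7316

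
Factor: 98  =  2^1*7^2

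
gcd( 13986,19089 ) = 189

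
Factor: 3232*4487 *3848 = 55803634432 = 2^8*7^1*13^1 *37^1*101^1*641^1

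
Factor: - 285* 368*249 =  - 2^4*3^2 * 5^1* 19^1 *23^1*83^1=- 26115120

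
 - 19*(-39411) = 748809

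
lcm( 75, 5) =75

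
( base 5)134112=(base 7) 22062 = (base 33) 52L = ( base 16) 159C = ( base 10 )5532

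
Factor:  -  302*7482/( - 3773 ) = 2^2*3^1 * 7^ ( - 3)*11^( - 1)*29^1* 43^1*  151^1  =  2259564/3773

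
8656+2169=10825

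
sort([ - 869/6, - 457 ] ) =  [ - 457, - 869/6] 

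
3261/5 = 652 + 1/5=652.20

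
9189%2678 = 1155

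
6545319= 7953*823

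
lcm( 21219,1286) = 42438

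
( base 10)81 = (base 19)45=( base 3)10000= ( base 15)56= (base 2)1010001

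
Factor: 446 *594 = 2^2* 3^3*11^1*223^1 = 264924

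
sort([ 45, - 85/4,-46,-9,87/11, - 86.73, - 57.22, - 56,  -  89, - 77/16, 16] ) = [ - 89,-86.73, - 57.22, - 56 , - 46,-85/4, - 9, - 77/16,  87/11, 16, 45 ] 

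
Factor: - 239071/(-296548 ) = 2^( - 2)*7^1*41^1*89^ ( - 1)=287/356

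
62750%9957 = 3008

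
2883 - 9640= - 6757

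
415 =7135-6720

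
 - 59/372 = - 59/372  =  - 0.16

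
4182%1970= 242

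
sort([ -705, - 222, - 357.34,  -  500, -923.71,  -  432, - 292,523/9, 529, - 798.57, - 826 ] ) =[ - 923.71, - 826, - 798.57 ,  -  705,- 500, - 432, - 357.34, - 292, - 222, 523/9,529]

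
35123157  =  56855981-21732824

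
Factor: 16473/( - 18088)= - 2^ ( - 3 )* 3^1*7^( -1)*17^1 = - 51/56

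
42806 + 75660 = 118466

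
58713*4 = 234852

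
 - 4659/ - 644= 7 + 151/644 = 7.23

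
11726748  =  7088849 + 4637899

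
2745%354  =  267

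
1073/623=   1073/623 = 1.72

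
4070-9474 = -5404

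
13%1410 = 13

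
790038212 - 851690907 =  - 61652695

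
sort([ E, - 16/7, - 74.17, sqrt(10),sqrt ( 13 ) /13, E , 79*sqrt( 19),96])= [ - 74.17,-16/7, sqrt (13) /13, E, E, sqrt(10), 96, 79  *  sqrt ( 19 )]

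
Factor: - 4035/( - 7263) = 5/9 =3^( - 2)*5^1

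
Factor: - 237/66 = - 79/22 = - 2^ ( - 1)*11^( - 1)*79^1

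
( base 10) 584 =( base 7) 1463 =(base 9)718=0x248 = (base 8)1110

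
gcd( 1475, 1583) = 1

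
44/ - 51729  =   - 44/51729= - 0.00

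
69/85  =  69/85= 0.81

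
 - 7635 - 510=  - 8145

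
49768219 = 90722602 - 40954383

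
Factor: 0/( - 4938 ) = 0^1  =  0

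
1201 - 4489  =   - 3288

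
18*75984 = 1367712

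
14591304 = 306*47684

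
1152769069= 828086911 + 324682158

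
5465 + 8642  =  14107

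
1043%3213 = 1043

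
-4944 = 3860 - 8804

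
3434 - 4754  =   - 1320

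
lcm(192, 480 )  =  960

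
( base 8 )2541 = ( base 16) 561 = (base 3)1220000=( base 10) 1377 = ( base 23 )2dk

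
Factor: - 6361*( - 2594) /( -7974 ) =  - 3^( -2 )*443^ ( - 1)*1297^1*  6361^1 = -8250217/3987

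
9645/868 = 9645/868 = 11.11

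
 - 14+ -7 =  - 21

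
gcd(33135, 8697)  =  3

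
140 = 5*28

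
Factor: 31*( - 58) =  - 2^1 * 29^1*31^1 = -  1798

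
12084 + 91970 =104054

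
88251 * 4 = 353004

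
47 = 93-46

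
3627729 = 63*57583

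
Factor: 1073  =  29^1*37^1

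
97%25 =22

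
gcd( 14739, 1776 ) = 3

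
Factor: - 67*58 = - 3886=- 2^1*29^1*67^1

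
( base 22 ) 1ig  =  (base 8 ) 1600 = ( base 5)12041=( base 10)896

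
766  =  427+339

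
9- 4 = 5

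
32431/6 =32431/6 = 5405.17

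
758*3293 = 2496094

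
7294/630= 11  +  26/45 = 11.58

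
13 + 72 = 85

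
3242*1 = 3242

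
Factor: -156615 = -3^1 * 5^1*53^1*197^1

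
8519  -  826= 7693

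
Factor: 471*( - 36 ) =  - 16956 = -2^2*3^3*157^1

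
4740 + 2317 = 7057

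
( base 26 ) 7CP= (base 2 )1001111001101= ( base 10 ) 5069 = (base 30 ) 5IT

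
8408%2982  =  2444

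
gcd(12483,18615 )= 219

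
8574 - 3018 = 5556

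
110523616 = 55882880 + 54640736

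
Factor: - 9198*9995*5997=-551328257970 = - 2^1 * 3^3*  5^1*7^1*73^1 *1999^2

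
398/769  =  398/769  =  0.52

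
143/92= 1+ 51/92 = 1.55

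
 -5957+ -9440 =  - 15397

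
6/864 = 1/144 = 0.01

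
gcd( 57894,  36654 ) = 6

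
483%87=48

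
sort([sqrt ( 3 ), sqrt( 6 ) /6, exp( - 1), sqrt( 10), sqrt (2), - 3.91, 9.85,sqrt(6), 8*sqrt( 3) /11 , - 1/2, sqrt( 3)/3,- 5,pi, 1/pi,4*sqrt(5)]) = [ - 5, - 3.91, - 1/2,1/pi, exp( - 1), sqrt ( 6 ) /6,  sqrt( 3)/3, 8* sqrt(3)/11, sqrt( 2),sqrt( 3 ), sqrt( 6),pi,sqrt (10) , 4*sqrt( 5) , 9.85]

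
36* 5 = 180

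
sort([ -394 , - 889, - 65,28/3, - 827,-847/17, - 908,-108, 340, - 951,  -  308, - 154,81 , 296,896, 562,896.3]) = [ - 951, - 908, - 889, - 827,-394,- 308 , - 154,-108, - 65, - 847/17,28/3, 81,  296,340,562,896, 896.3 ]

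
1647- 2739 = - 1092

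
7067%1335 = 392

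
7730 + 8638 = 16368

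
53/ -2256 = -1 + 2203/2256 = - 0.02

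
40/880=1/22 = 0.05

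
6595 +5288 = 11883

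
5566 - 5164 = 402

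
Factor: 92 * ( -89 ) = -2^2 * 23^1* 89^1=- 8188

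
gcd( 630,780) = 30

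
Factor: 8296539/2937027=2765513/979009 = 979009^( - 1) * 2765513^1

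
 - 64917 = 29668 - 94585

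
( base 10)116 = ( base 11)a6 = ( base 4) 1310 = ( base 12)98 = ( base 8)164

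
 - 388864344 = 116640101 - 505504445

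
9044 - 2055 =6989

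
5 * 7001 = 35005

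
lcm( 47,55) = 2585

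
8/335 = 8/335 = 0.02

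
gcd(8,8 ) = 8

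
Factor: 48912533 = 48912533^1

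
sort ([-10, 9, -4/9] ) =[-10, - 4/9,9 ] 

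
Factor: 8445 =3^1*5^1*563^1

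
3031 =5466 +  - 2435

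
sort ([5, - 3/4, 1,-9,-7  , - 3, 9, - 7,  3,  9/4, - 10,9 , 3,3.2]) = [ - 10, - 9 , - 7, - 7,-3, - 3/4, 1, 9/4,3 , 3 , 3.2,5, 9,  9]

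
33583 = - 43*( - 781 )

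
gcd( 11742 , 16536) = 6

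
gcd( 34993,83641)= 1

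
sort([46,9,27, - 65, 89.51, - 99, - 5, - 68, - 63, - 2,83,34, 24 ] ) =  [ - 99, - 68, - 65, - 63, - 5, - 2,9,24,27,34,46, 83,  89.51 ]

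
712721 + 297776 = 1010497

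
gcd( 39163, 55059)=1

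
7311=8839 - 1528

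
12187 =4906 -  - 7281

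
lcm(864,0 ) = 0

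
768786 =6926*111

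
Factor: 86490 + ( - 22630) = 63860= 2^2*  5^1*31^1*103^1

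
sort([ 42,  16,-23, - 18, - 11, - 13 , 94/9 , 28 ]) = [ - 23 , - 18, - 13, - 11,94/9,16, 28 , 42 ] 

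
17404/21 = 828 + 16/21 = 828.76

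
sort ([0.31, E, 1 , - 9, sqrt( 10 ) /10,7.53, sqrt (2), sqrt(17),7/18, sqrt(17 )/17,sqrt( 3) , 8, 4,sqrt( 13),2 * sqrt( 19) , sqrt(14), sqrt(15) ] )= [ - 9, sqrt(17)/17, 0.31, sqrt( 10) /10,7/18,1,  sqrt(2), sqrt ( 3),E,sqrt ( 13), sqrt ( 14 ) , sqrt(15),4,  sqrt( 17) , 7.53, 8,2*sqrt(19 )]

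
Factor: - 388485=-3^2*5^1*89^1*97^1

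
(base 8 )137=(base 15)65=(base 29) 38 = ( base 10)95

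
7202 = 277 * 26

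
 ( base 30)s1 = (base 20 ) 221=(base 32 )Q9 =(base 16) 349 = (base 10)841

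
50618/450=112 + 109/225 = 112.48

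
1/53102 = 1/53102=0.00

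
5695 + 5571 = 11266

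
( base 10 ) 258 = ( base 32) 82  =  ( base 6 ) 1110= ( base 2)100000010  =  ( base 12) 196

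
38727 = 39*993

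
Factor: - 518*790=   -  2^2*5^1*7^1 *37^1*79^1 = - 409220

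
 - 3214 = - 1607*2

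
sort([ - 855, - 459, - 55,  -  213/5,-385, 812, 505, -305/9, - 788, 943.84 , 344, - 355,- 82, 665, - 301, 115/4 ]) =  [ - 855, - 788, - 459,-385, - 355, - 301,-82, - 55, - 213/5 , - 305/9,115/4,344 , 505,665,812,943.84]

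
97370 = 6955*14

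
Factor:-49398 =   -  2^1*3^1*8233^1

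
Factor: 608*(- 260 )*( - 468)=2^9*3^2*5^1*13^2*19^1 = 73981440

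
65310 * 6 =391860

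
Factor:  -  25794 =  - 2^1*3^2 * 1433^1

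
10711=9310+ 1401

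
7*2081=14567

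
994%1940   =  994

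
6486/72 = 90 + 1/12= 90.08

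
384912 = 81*4752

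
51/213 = 17/71 = 0.24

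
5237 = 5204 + 33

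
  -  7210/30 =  - 721/3 = - 240.33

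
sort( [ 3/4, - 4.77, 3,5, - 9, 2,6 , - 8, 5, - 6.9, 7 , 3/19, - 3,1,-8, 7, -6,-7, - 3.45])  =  [ - 9, - 8, - 8, - 7 ,  -  6.9 , - 6 , - 4.77, - 3.45, - 3,3/19 , 3/4,1, 2, 3,5,5,6,7,7]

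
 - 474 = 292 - 766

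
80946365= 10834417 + 70111948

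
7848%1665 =1188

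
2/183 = 2/183 = 0.01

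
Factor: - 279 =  - 3^2  *  31^1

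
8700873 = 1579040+7121833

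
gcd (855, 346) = 1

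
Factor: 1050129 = 3^2 * 116681^1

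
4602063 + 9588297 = 14190360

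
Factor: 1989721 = 1989721^1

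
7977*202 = 1611354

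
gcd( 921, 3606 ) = 3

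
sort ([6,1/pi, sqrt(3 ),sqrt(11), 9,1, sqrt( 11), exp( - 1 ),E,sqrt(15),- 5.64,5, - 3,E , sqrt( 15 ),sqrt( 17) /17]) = [ - 5.64, - 3,sqrt( 17 )/17,1/pi,exp ( - 1),1 , sqrt(3 ),E,E,sqrt (11 ),sqrt(11),sqrt( 15),sqrt( 15 ),5,6,9 ] 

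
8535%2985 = 2565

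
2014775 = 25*80591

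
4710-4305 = 405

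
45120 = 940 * 48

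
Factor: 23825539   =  23^1*1035893^1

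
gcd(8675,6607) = 1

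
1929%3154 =1929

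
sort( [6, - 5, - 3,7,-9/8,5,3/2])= [ - 5, - 3, -9/8,3/2,5,6, 7 ]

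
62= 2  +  60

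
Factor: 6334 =2^1*3167^1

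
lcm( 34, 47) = 1598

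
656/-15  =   - 656/15 = - 43.73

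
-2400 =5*( - 480)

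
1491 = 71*21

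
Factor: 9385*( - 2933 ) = -5^1*7^1*419^1*1877^1 = - 27526205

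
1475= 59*25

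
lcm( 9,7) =63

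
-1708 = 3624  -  5332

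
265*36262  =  9609430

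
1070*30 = 32100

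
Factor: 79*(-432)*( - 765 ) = 26107920 = 2^4*3^5*5^1*17^1*79^1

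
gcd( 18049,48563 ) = 1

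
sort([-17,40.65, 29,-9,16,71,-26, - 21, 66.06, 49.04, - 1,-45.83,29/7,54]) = [ - 45.83, - 26, - 21,-17,-9,-1,29/7, 16,29,40.65,49.04, 54,66.06, 71]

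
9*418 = 3762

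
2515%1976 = 539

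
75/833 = 75/833 = 0.09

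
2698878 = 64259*42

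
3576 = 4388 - 812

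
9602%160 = 2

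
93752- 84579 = 9173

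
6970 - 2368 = 4602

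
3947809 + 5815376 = 9763185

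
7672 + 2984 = 10656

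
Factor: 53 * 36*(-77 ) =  - 2^2 * 3^2*7^1*11^1 *53^1 = - 146916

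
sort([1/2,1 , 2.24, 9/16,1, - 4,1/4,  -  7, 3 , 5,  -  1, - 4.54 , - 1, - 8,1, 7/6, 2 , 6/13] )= [ - 8,  -  7, - 4.54,-4, - 1,  -  1,1/4,  6/13,1/2, 9/16 , 1 , 1, 1,7/6, 2, 2.24,  3,5]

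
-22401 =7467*( - 3 ) 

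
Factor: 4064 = 2^5*127^1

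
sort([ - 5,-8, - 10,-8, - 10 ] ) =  [ - 10, - 10, - 8, - 8, - 5] 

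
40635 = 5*8127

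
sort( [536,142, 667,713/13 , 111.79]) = [ 713/13, 111.79,142, 536,667]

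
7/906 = 7/906 = 0.01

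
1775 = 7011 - 5236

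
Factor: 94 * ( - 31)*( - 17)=2^1*17^1*31^1*47^1 = 49538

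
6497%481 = 244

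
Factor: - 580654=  - 2^1*290327^1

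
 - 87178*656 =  - 57188768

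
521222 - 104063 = 417159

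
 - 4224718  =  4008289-8233007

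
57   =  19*3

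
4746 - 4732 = 14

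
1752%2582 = 1752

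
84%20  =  4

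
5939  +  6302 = 12241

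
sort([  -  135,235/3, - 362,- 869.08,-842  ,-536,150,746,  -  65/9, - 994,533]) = [-994,-869.08,-842, - 536, - 362, - 135, - 65/9  ,  235/3,150,533,746]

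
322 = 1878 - 1556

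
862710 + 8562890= 9425600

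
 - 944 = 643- 1587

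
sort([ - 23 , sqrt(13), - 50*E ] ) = [ - 50* E, - 23, sqrt (13)]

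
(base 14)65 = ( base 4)1121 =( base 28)35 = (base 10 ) 89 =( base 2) 1011001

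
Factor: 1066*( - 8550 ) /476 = - 3^2*5^2*7^( - 1 )*13^1*17^( - 1)*19^1*41^1=- 2278575/119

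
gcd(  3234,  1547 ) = 7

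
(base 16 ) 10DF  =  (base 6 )31555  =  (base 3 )12220222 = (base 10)4319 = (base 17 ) eg1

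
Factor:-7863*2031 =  - 15969753 = -3^2*677^1*2621^1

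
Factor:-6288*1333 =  - 2^4*3^1*31^1*  43^1*131^1 = - 8381904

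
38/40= 19/20 = 0.95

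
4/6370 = 2/3185 = 0.00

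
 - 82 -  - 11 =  - 71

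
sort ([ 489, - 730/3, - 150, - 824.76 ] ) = [ - 824.76,-730/3, - 150 , 489]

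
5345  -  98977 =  - 93632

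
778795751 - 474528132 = 304267619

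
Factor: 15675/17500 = 627/700 = 2^( - 2)*3^1*5^( - 2)*7^( - 1 ) *11^1*19^1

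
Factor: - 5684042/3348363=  - 2^1 * 3^ ( - 1 )* 7^1*13^1*23^(  -  1)*31231^1*48527^(-1) 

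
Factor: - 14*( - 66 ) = 924 = 2^2*3^1 * 7^1*11^1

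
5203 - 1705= 3498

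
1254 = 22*57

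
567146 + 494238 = 1061384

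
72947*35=2553145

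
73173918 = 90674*807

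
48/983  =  48/983 = 0.05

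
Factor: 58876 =2^2*41^1 * 359^1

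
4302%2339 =1963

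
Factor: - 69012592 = -2^4*11^2*43^1*829^1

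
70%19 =13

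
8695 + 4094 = 12789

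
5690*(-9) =  -  51210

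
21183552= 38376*552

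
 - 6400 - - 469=-5931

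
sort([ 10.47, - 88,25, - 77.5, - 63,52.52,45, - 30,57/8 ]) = [ - 88 , - 77.5, - 63, - 30 , 57/8, 10.47,25, 45,52.52 ]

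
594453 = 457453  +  137000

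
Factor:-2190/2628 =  - 2^( - 1 )*3^( - 1 )*5^1=- 5/6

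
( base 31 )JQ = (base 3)211210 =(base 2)1001100111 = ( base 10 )615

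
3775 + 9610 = 13385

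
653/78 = 8+29/78= 8.37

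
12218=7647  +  4571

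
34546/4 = 8636 + 1/2 = 8636.50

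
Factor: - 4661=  - 59^1 * 79^1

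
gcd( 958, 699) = 1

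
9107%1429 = 533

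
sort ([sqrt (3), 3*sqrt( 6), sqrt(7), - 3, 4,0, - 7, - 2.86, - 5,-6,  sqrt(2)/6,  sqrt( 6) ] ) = [ - 7, - 6 , - 5, - 3, - 2.86 , 0,sqrt(2)/6, sqrt(3),sqrt (6 ) , sqrt( 7), 4,3*sqrt( 6)]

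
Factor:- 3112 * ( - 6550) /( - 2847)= - 2^4*3^ (- 1 )*5^2*13^( - 1 )*73^ (-1)*131^1*389^1 = - 20383600/2847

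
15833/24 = 659 + 17/24 = 659.71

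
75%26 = 23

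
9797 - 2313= 7484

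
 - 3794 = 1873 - 5667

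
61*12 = 732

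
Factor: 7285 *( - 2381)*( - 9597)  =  3^1*5^1*7^1*31^1 * 47^1*457^1*2381^1 = 166465579245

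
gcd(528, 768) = 48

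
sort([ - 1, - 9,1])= [- 9,-1,1]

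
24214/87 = 24214/87  =  278.32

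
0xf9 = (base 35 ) 74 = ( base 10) 249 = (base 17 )EB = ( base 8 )371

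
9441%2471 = 2028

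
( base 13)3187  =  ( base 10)6871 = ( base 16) 1ad7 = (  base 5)204441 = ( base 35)5lb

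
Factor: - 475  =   - 5^2*19^1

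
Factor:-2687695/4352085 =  - 537539/870417=-3^( - 2)*17^( - 1 )*47^1*5689^( - 1 )*11437^1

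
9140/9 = 9140/9 = 1015.56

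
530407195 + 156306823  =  686714018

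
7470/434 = 3735/217 = 17.21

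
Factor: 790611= 3^1 * 263537^1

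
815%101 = 7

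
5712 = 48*119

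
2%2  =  0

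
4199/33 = 127 + 8/33 = 127.24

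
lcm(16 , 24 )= 48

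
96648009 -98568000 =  - 1919991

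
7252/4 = 1813  =  1813.00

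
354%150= 54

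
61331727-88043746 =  - 26712019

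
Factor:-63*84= - 2^2*3^3 * 7^2 = - 5292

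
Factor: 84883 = 29^1*2927^1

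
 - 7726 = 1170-8896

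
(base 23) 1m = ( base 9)50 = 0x2d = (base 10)45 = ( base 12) 39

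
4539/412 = 11+ 7/412=11.02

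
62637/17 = 3684 + 9/17 = 3684.53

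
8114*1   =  8114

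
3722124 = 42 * 88622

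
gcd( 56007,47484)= 9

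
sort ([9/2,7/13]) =[7/13, 9/2]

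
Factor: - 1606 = -2^1 * 11^1*73^1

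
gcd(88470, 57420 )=90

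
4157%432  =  269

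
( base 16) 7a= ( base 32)3q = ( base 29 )46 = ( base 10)122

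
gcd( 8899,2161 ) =1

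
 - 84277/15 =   -  5619 + 8/15 = - 5618.47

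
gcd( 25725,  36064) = 49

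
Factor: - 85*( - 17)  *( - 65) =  - 5^2*13^1*17^2 = - 93925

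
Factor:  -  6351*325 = -3^1 * 5^2*13^1 * 29^1*73^1 = - 2064075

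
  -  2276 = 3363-5639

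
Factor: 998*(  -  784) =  - 782432 = - 2^5*7^2 * 499^1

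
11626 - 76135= -64509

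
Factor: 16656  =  2^4*3^1*347^1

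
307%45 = 37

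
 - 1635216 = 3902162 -5537378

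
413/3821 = 413/3821 = 0.11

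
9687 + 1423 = 11110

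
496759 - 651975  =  -155216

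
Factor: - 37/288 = - 2^( -5)*3^(-2)*37^1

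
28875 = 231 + 28644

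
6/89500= 3/44750=0.00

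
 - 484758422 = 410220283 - 894978705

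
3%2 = 1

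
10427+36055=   46482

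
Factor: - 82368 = - 2^6*3^2*11^1*13^1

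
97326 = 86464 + 10862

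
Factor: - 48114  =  -2^1*3^7*11^1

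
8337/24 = 347 + 3/8 =347.38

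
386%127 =5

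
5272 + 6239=11511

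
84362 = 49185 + 35177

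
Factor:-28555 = -5^1*5711^1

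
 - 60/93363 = - 1  +  31101/31121 = - 0.00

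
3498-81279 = -77781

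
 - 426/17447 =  - 1 + 17021/17447= - 0.02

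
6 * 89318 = 535908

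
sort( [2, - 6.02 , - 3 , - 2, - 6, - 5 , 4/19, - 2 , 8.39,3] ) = [-6.02,-6, - 5, - 3, - 2, - 2, 4/19, 2, 3, 8.39]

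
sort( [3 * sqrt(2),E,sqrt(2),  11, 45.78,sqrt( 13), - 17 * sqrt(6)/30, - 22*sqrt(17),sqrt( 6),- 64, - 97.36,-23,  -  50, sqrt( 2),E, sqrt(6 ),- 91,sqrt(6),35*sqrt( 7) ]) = [ - 97.36,-91, - 22 * sqrt(17), - 64 ,  -  50 , - 23,- 17*sqrt ( 6)/30,sqrt (2), sqrt(2 ), sqrt(6),sqrt( 6 ),sqrt( 6), E,E,  sqrt(13),3*sqrt(2)  ,  11,45.78, 35*sqrt( 7 )]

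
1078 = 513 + 565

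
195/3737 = 195/3737 = 0.05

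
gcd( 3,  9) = 3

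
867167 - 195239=671928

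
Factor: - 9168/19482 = - 8/17 = - 2^3*17^ ( - 1) 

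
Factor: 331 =331^1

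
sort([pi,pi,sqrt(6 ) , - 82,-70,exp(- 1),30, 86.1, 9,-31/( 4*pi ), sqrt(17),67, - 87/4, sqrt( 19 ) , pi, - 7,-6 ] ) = [ - 82, - 70, - 87/4, - 7,  -  6, - 31/(4*pi),exp( - 1), sqrt( 6 ), pi,pi,pi,sqrt( 17 ), sqrt( 19),9,30 , 67,86.1]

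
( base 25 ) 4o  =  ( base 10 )124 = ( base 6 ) 324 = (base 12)a4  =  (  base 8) 174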